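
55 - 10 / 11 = 595 / 11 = 54.09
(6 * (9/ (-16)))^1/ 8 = -27/ 64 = -0.42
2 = 2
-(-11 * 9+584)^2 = -235225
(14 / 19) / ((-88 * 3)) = -7 / 2508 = -0.00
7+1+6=14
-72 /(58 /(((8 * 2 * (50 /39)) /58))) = -4800 /10933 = -0.44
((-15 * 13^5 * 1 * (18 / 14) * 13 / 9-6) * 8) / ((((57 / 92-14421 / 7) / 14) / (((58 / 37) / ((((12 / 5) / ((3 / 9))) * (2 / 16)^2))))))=1153862875863040 / 147222963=7837519.72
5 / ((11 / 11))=5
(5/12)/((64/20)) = 25/192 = 0.13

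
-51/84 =-17/28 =-0.61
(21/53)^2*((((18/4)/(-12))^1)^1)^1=-1323/22472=-0.06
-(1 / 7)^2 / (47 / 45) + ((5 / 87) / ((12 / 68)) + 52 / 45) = 4392974 / 3005415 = 1.46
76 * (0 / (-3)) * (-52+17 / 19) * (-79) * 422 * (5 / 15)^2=0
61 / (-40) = -61 / 40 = -1.52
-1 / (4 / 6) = -3 / 2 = -1.50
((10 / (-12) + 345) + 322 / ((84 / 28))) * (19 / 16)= 17157 / 32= 536.16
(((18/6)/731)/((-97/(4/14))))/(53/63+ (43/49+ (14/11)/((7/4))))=-2079/420691231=-0.00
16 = 16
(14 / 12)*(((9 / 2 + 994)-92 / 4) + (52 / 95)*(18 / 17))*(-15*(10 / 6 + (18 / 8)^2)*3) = -344830.61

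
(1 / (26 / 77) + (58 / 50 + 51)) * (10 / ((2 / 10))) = 35829 / 13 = 2756.08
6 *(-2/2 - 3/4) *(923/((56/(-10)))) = 13845/8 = 1730.62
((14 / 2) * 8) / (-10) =-28 / 5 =-5.60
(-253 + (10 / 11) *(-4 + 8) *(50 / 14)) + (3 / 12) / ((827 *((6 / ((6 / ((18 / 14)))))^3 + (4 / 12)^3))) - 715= -4871465731191 / 5100942616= -955.01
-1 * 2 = -2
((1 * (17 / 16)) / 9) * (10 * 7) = 595 / 72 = 8.26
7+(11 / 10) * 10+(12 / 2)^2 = 54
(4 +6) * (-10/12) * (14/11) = -350/33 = -10.61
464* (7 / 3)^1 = 3248 / 3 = 1082.67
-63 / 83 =-0.76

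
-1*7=-7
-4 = -4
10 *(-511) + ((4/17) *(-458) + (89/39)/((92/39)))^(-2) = -142565701404614/27899354961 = -5110.00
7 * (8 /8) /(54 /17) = 119 /54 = 2.20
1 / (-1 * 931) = -1 / 931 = -0.00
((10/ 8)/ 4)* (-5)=-25/ 16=-1.56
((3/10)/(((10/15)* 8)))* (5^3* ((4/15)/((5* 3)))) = 1/8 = 0.12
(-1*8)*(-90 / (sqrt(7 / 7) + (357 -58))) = 12 / 5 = 2.40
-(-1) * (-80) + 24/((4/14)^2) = 214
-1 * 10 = -10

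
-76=-76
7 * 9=63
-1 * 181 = -181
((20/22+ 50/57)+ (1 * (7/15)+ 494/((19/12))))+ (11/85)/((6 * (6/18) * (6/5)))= 67003939/213180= 314.31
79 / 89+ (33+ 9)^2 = 157075 / 89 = 1764.89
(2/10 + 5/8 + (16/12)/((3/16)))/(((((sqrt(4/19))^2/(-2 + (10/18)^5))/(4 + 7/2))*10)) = -6241079359/113374080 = -55.05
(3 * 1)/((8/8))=3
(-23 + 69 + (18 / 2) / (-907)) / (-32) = -41713 / 29024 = -1.44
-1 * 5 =-5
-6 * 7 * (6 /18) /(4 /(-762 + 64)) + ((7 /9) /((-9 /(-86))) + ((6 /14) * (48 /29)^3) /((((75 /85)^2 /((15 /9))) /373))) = 276723145691 /69142815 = 4002.20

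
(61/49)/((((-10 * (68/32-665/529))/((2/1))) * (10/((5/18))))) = -0.01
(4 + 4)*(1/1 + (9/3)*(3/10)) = 76/5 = 15.20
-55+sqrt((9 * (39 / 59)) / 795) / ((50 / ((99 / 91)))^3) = -55+2910897 * sqrt(203255) / 1472760323125000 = -55.00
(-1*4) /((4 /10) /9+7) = -180 /317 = -0.57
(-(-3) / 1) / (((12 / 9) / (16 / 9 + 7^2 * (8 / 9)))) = 102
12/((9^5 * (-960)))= -0.00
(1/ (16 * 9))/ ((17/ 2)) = 1/ 1224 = 0.00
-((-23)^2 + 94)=-623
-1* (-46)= 46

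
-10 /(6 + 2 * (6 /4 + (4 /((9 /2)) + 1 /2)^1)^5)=-295245 /12058523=-0.02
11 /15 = 0.73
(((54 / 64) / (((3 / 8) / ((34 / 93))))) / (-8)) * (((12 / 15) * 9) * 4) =-2.96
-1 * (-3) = 3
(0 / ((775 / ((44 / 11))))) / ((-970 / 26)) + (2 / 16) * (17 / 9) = 0.24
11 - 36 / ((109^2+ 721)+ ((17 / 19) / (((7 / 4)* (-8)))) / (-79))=970748797 / 88272815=11.00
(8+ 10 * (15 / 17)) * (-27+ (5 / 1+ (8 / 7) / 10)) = -219076 / 595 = -368.19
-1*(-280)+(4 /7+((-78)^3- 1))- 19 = -3320040 /7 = -474291.43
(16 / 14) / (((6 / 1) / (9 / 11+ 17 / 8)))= 37 / 66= 0.56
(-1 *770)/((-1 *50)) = 77/5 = 15.40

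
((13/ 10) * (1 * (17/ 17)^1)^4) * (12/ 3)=26/ 5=5.20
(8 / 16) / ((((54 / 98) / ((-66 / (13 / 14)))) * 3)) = -7546 / 351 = -21.50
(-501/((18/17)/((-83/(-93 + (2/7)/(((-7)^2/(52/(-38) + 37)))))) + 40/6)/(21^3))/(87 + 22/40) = -2633590/33459292191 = -0.00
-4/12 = -1/3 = -0.33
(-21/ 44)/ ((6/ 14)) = -1.11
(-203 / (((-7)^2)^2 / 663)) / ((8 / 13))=-249951 / 2744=-91.09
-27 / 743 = -0.04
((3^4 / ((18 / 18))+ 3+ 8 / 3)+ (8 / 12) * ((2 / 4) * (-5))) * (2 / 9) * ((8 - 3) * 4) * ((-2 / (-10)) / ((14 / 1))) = 5.40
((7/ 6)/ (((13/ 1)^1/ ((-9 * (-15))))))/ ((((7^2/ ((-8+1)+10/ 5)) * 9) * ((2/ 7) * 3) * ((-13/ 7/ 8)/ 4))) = 1400/ 507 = 2.76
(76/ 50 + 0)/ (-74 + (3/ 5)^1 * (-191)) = -38/ 4715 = -0.01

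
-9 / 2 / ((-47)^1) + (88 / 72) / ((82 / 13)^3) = 23466253 / 233228664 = 0.10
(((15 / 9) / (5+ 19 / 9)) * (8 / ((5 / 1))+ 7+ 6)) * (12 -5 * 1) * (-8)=-1533 / 8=-191.62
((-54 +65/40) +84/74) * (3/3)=-15167/296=-51.24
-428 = -428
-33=-33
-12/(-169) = 12/169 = 0.07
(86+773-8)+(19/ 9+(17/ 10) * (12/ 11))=423208/ 495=854.97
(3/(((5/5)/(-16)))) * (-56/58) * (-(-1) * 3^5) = 326592/29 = 11261.79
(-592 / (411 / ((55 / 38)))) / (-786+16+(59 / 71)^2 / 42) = 1148944720 / 424347460777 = 0.00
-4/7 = -0.57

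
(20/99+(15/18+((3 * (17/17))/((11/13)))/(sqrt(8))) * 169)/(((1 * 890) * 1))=5585/35244+6591 * sqrt(2)/39160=0.40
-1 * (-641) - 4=637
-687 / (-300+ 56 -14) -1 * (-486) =42025 / 86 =488.66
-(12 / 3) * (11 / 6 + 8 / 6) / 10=-19 / 15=-1.27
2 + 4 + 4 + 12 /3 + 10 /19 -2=238 /19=12.53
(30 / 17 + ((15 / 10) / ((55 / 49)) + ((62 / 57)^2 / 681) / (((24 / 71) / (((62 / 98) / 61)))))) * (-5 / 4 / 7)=-14381844207839 / 25970699045907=-0.55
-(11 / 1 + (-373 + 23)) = 339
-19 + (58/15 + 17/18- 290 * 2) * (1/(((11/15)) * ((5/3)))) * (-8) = 206023/55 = 3745.87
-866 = -866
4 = 4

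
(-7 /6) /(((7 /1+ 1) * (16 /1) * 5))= -7 /3840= -0.00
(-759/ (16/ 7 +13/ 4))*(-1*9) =1233.99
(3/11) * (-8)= -24/11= -2.18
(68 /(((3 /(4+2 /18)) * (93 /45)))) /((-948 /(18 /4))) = -3145 /14694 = -0.21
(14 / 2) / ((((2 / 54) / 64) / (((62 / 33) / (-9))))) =-27776 / 11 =-2525.09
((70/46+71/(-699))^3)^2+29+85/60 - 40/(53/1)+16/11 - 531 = -19798878409923260412475559486387/40267866179258438533866271548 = -491.68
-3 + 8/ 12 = -7/ 3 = -2.33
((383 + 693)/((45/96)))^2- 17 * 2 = 1185554974/225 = 5269133.22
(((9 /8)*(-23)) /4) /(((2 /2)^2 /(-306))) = 31671 /16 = 1979.44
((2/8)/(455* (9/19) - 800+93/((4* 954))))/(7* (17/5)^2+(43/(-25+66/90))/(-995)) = -1563065400/295698706989809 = -0.00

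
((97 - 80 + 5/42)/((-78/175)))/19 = -17975/8892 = -2.02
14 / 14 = 1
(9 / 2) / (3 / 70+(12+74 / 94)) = 14805 / 42211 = 0.35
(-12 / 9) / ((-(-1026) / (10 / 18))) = -10 / 13851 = -0.00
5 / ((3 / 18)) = 30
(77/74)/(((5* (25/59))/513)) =2330559/9250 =251.95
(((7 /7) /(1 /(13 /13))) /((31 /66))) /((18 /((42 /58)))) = 77 /899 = 0.09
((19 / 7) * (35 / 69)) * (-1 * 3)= -95 / 23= -4.13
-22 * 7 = -154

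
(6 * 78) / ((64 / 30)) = 1755 / 8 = 219.38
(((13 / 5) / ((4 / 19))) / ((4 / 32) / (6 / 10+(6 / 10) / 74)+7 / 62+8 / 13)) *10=132.25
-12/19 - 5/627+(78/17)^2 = 3698779/181203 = 20.41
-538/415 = -1.30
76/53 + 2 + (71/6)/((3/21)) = 27433/318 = 86.27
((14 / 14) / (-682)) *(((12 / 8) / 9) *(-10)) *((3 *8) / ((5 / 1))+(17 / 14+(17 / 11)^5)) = 167192461 / 4613144844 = 0.04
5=5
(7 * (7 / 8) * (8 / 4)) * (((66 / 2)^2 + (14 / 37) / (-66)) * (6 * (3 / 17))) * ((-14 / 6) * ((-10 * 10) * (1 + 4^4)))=5860551748100 / 6919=847022943.79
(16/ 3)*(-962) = -15392/ 3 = -5130.67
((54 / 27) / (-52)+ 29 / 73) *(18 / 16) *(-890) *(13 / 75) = -181827 / 2920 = -62.27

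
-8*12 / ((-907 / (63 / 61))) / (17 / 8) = 48384 / 940559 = 0.05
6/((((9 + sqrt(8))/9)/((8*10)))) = 38880/73 -8640*sqrt(2)/73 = 365.22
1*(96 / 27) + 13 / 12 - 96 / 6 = -409 / 36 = -11.36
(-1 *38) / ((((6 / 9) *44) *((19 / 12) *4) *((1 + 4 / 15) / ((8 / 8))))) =-135 / 836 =-0.16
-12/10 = -6/5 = -1.20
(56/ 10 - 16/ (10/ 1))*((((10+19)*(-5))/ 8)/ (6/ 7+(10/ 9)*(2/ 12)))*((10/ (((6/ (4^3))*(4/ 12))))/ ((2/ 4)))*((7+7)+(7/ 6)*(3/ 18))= -124479600/ 197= -631876.14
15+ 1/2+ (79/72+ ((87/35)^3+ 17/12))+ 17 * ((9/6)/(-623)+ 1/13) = 123719841787/3571659000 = 34.64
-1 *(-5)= 5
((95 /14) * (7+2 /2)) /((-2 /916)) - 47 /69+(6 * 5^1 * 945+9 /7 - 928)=1236358 /483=2559.75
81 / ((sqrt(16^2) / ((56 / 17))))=567 / 34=16.68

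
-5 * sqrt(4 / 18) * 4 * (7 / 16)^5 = -84035 * sqrt(2) / 786432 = -0.15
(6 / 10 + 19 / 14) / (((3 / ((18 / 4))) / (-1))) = -411 / 140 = -2.94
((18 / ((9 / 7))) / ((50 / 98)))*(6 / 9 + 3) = 7546 / 75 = 100.61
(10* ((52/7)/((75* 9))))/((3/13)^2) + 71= 621431/8505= 73.07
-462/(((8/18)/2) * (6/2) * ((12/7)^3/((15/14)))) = -18865/128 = -147.38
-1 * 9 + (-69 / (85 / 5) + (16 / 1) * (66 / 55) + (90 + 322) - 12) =34522 / 85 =406.14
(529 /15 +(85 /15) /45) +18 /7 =35876 /945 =37.96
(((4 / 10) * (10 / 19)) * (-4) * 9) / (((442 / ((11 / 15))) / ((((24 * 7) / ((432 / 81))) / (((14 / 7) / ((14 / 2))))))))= -29106 / 20995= -1.39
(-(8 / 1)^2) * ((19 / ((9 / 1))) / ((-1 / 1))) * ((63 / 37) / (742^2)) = 304 / 727531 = 0.00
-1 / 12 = -0.08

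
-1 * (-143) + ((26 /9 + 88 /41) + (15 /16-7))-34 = 637471 /5904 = 107.97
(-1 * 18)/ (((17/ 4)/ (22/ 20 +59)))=-21636/ 85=-254.54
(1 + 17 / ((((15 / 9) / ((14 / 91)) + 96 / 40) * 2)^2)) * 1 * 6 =968604 / 157609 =6.15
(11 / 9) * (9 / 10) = 11 / 10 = 1.10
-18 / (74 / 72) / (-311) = 0.06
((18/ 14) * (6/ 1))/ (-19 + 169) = 9/ 175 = 0.05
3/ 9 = 1/ 3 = 0.33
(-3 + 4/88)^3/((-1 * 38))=274625/404624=0.68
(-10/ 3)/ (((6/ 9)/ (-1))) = 5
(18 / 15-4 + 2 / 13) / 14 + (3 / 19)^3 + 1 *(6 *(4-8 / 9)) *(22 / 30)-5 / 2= 618141581 / 56175210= 11.00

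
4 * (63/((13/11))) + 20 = 3032/13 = 233.23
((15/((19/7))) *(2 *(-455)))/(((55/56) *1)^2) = -11985792/2299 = -5213.48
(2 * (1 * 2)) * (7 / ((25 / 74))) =2072 / 25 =82.88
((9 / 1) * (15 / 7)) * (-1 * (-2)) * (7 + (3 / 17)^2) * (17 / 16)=34290 / 119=288.15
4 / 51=0.08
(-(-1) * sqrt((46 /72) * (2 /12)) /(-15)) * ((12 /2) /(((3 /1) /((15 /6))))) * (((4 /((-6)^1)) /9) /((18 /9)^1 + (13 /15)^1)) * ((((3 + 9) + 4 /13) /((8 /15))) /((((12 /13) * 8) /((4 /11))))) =125 * sqrt(138) /459756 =0.00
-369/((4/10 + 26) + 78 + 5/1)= -1845/547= -3.37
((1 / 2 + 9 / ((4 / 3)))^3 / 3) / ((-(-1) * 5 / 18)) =73167 / 160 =457.29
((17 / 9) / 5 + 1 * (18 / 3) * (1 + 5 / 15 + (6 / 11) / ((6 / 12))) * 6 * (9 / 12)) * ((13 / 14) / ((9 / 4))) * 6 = 1694524 / 10395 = 163.01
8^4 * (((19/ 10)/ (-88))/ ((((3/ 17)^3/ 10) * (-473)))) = 47793664/ 140481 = 340.21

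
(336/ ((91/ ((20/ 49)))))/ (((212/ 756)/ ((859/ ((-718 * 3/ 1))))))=-3710880/ 1731457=-2.14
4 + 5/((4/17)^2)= 1509/16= 94.31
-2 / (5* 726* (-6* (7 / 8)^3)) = 256 / 1867635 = 0.00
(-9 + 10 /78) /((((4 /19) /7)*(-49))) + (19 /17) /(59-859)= 22346413 /3712800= 6.02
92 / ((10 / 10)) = 92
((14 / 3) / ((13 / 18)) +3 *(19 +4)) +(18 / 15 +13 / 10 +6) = 2183 / 26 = 83.96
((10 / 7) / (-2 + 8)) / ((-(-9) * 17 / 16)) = 80 / 3213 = 0.02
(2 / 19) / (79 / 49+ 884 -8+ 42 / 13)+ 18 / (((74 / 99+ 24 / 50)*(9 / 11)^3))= 3902152475929 / 145744384653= 26.77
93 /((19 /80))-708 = -6012 /19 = -316.42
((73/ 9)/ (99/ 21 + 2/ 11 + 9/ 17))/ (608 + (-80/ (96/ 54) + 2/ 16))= 22484/ 8469135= 0.00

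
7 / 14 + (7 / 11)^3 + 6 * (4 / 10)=42029 / 13310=3.16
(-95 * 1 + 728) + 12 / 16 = 2535 / 4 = 633.75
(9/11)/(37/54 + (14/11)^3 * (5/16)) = 29403/47776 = 0.62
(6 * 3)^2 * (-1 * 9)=-2916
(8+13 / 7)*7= 69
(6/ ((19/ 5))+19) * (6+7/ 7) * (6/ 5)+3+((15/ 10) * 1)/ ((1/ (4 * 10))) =22407/ 95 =235.86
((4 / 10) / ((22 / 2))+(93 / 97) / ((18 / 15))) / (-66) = -0.01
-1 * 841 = -841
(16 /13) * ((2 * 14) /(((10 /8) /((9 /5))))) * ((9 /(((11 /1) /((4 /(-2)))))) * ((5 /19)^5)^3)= -354375000000000 /2170901165272096156757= -0.00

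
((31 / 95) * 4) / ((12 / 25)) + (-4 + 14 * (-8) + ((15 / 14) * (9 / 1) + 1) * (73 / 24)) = -516521 / 6384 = -80.91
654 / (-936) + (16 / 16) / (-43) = -4843 / 6708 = -0.72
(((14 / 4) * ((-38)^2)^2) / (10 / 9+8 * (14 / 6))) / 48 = 2736741 / 356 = 7687.47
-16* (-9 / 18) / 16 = 1 / 2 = 0.50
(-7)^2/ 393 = 49/ 393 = 0.12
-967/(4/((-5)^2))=-24175/4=-6043.75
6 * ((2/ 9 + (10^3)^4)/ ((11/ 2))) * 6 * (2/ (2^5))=409090909091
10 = 10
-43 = -43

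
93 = 93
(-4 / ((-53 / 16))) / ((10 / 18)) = 576 / 265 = 2.17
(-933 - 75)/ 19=-1008/ 19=-53.05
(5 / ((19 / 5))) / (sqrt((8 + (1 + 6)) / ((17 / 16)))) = 5 * sqrt(255) / 228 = 0.35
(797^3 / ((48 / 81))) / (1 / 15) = 205035937065 / 16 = 12814746066.56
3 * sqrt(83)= 27.33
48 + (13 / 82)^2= 322921 / 6724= 48.03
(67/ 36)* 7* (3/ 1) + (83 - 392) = -269.92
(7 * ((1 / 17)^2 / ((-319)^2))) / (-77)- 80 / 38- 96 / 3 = -209626845931 / 6146466161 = -34.11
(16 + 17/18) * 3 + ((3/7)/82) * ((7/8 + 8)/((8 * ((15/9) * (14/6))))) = 196084151/3857280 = 50.83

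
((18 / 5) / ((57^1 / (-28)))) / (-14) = 12 / 95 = 0.13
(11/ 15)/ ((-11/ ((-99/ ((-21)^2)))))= 0.01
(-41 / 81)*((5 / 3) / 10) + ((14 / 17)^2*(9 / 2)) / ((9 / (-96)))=-4584137 / 140454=-32.64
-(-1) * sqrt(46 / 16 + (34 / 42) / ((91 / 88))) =sqrt(4361838) / 1092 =1.91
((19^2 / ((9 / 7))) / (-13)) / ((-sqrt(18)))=2527 * sqrt(2) / 702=5.09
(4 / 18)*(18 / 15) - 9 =-131 / 15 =-8.73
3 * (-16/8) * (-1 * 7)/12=7/2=3.50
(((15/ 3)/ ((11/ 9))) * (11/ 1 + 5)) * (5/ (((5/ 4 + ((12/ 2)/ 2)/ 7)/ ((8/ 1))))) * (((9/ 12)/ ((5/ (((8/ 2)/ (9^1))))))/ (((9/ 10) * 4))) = 44800/ 1551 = 28.88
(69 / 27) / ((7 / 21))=23 / 3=7.67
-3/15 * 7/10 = -7/50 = -0.14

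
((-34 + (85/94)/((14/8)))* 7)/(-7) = 11016/329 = 33.48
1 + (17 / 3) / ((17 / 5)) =2.67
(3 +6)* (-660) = -5940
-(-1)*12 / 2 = 6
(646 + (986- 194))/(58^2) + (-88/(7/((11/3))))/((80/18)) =-585401/58870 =-9.94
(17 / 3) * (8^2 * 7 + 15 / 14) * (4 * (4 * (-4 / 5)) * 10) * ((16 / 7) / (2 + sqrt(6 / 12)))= -437776384 / 1029 + 109444096 * sqrt(2) / 1029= -275023.38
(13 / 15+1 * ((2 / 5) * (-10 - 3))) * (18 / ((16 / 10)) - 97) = 4459 / 12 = 371.58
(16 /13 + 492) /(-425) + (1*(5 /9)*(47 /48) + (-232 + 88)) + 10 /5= -340397209 /2386800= -142.62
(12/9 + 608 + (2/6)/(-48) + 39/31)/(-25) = -2725649/111600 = -24.42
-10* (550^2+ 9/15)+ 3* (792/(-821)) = -2483532302/821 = -3025008.89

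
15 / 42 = 5 / 14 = 0.36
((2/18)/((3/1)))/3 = 1/81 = 0.01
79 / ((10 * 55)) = 0.14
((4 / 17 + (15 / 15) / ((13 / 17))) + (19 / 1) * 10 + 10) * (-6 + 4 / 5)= -89082 / 85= -1048.02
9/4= 2.25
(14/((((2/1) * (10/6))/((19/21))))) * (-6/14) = -57/35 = -1.63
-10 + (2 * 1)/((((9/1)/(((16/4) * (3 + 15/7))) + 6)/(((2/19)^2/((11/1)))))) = -4090002/409013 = -10.00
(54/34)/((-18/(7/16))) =-21/544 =-0.04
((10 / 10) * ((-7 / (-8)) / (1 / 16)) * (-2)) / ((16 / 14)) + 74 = 99 / 2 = 49.50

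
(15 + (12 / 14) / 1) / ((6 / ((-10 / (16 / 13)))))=-2405 / 112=-21.47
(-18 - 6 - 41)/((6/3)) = -65/2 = -32.50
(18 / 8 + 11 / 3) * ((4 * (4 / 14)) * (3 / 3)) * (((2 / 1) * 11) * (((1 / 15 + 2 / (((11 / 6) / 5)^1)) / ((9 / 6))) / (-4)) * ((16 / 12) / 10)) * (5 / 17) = -258724 / 48195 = -5.37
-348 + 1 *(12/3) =-344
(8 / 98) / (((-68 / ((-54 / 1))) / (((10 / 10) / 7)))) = 54 / 5831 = 0.01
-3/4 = -0.75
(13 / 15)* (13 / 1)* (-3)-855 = -4444 / 5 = -888.80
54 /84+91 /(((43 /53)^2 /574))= 2054170925 /25886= 79354.51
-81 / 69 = -27 / 23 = -1.17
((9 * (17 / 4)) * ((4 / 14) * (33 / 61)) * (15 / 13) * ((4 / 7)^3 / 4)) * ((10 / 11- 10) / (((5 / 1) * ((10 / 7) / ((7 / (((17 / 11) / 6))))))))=-427680 / 38857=-11.01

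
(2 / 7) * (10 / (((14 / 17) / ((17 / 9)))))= 2890 / 441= 6.55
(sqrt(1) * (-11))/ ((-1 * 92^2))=11/ 8464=0.00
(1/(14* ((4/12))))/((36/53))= 53/168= 0.32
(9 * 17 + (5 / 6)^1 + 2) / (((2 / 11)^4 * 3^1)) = 13689335 / 288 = 47532.41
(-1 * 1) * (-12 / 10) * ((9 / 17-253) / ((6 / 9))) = -38628 / 85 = -454.45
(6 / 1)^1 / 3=2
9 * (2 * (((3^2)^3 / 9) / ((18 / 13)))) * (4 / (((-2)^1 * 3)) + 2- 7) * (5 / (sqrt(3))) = -9945 * sqrt(3) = -17225.25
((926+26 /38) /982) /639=5869 /3974154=0.00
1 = 1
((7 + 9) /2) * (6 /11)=48 /11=4.36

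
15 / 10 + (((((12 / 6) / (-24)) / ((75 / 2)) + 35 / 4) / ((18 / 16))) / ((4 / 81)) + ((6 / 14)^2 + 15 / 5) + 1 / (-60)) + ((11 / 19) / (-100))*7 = 22635377 / 139650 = 162.09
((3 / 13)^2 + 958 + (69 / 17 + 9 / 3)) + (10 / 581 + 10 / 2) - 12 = 1599321866 / 1669213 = 958.13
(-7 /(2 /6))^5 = -4084101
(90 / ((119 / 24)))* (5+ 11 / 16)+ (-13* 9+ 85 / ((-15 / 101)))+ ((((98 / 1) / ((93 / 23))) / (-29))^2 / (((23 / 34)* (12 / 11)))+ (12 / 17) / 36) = -217063043176 / 370964259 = -585.13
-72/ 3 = -24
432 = 432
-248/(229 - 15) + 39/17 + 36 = 37.14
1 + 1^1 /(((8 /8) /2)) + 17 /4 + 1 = 33 /4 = 8.25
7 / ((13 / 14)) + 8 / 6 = 346 / 39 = 8.87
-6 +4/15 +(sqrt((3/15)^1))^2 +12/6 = -53/15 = -3.53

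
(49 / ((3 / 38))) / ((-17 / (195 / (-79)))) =121030 / 1343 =90.12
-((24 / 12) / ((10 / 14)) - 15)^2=-3721 / 25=-148.84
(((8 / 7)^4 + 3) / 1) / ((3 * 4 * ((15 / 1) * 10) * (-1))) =-11299 / 4321800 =-0.00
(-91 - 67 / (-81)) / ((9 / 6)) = -14608 / 243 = -60.12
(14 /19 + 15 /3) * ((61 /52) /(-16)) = -6649 /15808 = -0.42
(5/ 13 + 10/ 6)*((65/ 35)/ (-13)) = -80/ 273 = -0.29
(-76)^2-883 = 4893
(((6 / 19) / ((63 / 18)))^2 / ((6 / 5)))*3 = 360 / 17689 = 0.02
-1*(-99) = 99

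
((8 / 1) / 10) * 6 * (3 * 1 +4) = 168 / 5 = 33.60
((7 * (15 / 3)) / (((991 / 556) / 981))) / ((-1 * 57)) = -6363420 / 18829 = -337.96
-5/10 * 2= -1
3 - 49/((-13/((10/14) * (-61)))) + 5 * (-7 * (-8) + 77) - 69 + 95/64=362963/832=436.25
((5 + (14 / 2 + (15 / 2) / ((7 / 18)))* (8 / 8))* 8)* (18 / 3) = 10512 / 7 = 1501.71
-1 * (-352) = 352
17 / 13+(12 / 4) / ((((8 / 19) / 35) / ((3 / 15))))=5323 / 104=51.18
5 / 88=0.06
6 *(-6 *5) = -180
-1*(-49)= 49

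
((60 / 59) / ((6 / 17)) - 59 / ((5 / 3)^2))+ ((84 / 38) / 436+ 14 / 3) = -250858429 / 18328350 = -13.69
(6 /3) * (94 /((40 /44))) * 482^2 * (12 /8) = 360334524 /5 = 72066904.80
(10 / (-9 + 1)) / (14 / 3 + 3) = -15 / 92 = -0.16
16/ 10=8/ 5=1.60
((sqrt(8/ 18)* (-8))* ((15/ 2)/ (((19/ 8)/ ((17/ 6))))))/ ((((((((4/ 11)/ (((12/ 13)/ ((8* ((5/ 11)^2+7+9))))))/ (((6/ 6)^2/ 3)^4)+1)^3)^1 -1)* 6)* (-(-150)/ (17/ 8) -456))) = 0.00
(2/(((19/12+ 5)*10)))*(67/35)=804/13825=0.06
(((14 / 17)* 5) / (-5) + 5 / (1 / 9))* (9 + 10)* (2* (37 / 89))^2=580.27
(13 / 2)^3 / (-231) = -2197 / 1848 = -1.19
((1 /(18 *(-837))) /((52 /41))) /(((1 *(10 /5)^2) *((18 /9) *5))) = -41 /31337280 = -0.00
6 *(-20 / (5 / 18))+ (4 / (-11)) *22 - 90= -530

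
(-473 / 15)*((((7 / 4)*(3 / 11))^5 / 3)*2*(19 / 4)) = -370745613 / 149923840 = -2.47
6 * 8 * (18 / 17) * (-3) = -152.47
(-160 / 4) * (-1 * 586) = 23440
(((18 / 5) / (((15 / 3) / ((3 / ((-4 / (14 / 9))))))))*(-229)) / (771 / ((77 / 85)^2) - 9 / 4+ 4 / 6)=342150732 / 1668326225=0.21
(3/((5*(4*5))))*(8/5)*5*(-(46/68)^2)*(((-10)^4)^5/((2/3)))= -4761000000000000000000/289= -16474048442906574394.46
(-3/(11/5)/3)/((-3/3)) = 5/11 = 0.45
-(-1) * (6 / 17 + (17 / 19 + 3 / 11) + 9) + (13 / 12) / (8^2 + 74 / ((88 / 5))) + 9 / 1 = 624920147 / 31987659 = 19.54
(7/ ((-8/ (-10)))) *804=7035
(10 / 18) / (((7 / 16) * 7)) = 0.18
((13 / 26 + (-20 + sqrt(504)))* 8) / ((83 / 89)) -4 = -14216 / 83 + 4272* sqrt(14) / 83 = 21.31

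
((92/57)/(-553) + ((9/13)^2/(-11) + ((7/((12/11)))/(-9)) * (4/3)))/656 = -0.00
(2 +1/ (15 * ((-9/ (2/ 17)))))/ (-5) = -4588/ 11475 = -0.40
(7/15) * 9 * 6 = 126/5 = 25.20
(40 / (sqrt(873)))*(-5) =-200*sqrt(97) / 291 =-6.77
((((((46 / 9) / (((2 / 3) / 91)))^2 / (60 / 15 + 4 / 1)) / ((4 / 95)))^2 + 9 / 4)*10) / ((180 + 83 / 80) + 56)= 4329763077313141225 / 49152096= 88089083267.44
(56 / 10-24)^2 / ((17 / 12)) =101568 / 425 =238.98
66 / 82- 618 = -617.20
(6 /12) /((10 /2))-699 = -6989 /10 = -698.90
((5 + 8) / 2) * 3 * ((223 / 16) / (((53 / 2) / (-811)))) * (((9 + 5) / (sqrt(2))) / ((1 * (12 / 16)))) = -16457623 * sqrt(2) / 212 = -109785.82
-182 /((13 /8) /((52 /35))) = -832 /5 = -166.40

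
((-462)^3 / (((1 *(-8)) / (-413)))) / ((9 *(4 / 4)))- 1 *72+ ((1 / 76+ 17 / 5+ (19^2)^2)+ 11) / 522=-112201185359783 / 198360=-565644209.32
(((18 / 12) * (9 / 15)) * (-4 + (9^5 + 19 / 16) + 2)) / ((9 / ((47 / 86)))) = 44404237 / 13760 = 3227.05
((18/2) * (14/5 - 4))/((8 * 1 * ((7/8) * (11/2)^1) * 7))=-108/2695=-0.04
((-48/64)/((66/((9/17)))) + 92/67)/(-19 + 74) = 137029/5512760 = 0.02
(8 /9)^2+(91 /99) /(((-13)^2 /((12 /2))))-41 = -465373 /11583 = -40.18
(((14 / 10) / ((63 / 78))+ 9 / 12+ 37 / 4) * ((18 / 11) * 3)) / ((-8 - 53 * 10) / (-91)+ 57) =26208 / 28625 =0.92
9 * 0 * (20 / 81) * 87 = 0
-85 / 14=-6.07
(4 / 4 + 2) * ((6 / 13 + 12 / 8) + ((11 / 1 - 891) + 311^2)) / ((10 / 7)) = 52330257 / 260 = 201270.22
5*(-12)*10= -600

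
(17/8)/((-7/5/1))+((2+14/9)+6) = 4051/504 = 8.04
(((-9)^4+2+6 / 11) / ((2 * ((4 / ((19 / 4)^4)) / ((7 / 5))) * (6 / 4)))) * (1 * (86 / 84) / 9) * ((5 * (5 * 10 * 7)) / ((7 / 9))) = 10114724319925 / 101376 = 99774348.17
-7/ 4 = -1.75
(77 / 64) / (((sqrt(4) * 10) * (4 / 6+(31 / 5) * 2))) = 33 / 7168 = 0.00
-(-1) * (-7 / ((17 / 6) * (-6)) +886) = 15069 / 17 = 886.41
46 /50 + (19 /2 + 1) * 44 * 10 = 115523 /25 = 4620.92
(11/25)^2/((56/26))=1573/17500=0.09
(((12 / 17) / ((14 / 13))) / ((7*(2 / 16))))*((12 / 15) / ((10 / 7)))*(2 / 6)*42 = 2496 / 425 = 5.87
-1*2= -2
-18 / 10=-9 / 5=-1.80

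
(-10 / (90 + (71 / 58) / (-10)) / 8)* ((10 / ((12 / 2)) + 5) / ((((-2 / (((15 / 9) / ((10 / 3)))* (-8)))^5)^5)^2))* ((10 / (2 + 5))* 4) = -653021945968721920000 / 1094709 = -596525602665842.63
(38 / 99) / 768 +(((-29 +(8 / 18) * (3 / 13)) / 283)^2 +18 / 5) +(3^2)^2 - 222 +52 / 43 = -15065274691371211 / 110627845511040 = -136.18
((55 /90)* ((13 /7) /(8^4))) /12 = 0.00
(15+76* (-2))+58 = -79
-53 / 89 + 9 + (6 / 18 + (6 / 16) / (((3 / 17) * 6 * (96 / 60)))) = 102063 / 11392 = 8.96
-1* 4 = -4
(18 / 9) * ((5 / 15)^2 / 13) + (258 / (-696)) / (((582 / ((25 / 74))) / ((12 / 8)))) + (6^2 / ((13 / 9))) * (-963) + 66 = -9326936673103 / 389679264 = -23934.91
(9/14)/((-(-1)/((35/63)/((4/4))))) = 5/14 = 0.36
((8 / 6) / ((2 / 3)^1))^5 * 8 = 256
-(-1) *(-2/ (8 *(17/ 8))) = -0.12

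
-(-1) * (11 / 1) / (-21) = -11 / 21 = -0.52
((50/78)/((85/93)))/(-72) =-155/15912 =-0.01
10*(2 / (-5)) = -4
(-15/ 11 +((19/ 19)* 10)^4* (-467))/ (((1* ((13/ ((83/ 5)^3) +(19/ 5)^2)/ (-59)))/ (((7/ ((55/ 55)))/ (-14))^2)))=43324742481037375/ 9084052208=4769318.97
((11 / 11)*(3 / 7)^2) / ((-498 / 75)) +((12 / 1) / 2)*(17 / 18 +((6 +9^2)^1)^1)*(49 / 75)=630879353 / 1830150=344.71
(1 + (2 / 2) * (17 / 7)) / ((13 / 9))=216 / 91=2.37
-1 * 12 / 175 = -12 / 175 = -0.07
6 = 6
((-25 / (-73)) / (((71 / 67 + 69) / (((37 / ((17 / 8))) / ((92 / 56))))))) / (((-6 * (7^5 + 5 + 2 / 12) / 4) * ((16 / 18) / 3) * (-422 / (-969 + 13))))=-22395781800 / 1425837719619463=-0.00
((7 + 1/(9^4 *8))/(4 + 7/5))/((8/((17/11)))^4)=153435176285/84987387150336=0.00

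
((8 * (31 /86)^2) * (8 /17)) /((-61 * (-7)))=15376 /13421891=0.00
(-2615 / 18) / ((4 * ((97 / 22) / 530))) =-4365.82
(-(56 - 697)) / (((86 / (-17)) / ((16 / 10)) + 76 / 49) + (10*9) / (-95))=-40580428 / 161949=-250.58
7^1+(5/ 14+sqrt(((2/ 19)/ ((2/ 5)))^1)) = sqrt(95)/ 19+103/ 14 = 7.87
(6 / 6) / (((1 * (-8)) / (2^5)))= -4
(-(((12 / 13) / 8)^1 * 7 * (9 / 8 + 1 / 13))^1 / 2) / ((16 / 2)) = -2625 / 43264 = -0.06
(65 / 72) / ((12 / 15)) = 325 / 288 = 1.13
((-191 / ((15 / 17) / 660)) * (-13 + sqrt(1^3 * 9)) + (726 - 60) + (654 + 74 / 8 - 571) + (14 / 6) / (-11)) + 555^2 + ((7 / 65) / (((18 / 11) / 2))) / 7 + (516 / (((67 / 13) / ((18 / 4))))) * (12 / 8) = 2997559519753 / 1724580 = 1738138.86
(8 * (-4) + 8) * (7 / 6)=-28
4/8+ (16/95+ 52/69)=18643/13110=1.42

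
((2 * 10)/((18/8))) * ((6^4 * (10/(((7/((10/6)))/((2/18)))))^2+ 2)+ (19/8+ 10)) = 3707150/3969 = 934.03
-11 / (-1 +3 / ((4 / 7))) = -44 / 17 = -2.59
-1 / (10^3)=-1 / 1000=-0.00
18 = 18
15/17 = 0.88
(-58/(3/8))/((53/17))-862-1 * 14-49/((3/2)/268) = -1539164/159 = -9680.28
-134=-134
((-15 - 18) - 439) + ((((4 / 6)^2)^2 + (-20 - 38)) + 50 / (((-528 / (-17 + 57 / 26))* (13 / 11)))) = -528.62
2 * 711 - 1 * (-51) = 1473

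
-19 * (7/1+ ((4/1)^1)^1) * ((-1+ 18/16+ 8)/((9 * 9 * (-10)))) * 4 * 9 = 2717/36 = 75.47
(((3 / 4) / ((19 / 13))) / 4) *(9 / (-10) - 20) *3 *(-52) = 16731 / 40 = 418.28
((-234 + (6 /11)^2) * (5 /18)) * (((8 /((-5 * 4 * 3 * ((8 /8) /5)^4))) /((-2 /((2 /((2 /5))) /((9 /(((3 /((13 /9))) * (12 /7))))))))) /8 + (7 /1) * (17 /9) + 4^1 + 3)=-1981.56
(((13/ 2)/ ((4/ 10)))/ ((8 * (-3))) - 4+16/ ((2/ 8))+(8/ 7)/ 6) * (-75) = -999825/ 224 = -4463.50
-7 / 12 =-0.58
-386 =-386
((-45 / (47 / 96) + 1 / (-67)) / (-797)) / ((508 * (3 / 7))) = 2026409 / 3824863572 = 0.00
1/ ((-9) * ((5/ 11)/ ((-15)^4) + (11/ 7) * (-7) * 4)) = 0.00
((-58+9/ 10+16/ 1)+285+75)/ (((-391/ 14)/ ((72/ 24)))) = -66969/ 1955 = -34.26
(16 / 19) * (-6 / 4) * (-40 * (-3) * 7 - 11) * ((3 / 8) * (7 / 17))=-52227 / 323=-161.69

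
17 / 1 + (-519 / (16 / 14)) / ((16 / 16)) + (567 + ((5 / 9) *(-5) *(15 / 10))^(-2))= 649663 / 5000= 129.93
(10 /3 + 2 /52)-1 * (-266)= 21011 /78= 269.37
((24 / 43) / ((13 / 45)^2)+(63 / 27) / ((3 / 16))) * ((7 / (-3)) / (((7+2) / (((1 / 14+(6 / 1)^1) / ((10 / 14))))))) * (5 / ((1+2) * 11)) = -372262940 / 58274073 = -6.39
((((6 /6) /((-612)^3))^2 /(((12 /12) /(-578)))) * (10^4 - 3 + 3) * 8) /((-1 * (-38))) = -0.00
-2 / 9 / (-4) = 1 / 18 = 0.06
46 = 46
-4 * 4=-16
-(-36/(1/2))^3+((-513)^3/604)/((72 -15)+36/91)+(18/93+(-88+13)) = 12037930022037/32598484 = 369278.83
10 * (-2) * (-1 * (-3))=-60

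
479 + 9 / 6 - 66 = 829 / 2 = 414.50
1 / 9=0.11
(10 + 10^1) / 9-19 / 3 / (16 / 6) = -11 / 72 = -0.15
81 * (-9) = -729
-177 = -177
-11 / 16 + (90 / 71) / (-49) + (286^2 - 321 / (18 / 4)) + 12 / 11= 150121714403 / 1836912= 81725.04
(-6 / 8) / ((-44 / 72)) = 27 / 22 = 1.23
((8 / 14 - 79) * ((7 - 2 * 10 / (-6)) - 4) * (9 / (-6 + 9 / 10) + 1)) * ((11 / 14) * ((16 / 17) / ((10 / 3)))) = 5966532 / 70805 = 84.27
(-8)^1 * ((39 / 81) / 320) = -0.01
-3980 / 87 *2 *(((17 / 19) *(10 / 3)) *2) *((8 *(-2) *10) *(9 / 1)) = 433024000 / 551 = 785887.48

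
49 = 49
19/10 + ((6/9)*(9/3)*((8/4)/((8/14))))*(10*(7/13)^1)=39.59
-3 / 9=-1 / 3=-0.33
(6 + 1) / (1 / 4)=28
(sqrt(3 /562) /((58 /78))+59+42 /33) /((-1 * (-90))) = 0.67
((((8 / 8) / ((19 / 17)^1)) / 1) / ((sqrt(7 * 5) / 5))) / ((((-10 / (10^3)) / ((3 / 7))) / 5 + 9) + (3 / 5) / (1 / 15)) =25500 * sqrt(35) / 3590069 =0.04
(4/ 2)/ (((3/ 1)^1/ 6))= 4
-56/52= -14/13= -1.08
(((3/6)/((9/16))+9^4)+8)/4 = 59129/36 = 1642.47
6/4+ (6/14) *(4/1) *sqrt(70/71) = 3/2+ 12 *sqrt(4970)/497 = 3.20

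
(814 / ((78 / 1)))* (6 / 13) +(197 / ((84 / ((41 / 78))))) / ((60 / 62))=15562711 / 2555280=6.09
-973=-973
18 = 18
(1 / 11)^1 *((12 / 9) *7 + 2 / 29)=0.85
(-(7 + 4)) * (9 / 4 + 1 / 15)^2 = -212531 / 3600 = -59.04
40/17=2.35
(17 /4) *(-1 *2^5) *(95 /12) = -3230 /3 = -1076.67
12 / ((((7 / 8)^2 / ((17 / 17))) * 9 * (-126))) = -128 / 9261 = -0.01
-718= -718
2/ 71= 0.03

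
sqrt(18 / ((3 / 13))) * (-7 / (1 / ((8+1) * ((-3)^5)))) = 15309 * sqrt(78) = 135205.43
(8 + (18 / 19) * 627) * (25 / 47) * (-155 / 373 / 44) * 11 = -1166375 / 35062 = -33.27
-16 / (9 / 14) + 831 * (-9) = -67535 / 9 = -7503.89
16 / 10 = 1.60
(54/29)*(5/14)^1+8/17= 3919/3451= 1.14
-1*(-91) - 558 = -467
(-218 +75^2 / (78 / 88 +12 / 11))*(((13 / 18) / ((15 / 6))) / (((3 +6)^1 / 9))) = 758.86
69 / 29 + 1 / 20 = 1409 / 580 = 2.43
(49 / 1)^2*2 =4802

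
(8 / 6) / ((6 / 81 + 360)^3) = 6561 / 229724258762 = 0.00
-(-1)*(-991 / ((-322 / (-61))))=-60451 / 322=-187.74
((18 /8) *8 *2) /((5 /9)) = 324 /5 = 64.80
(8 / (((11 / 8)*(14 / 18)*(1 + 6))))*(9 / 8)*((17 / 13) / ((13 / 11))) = 1.33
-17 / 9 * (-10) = 170 / 9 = 18.89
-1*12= -12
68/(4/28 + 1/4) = 1904/11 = 173.09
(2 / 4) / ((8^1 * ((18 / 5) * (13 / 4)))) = 5 / 936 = 0.01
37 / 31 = 1.19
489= 489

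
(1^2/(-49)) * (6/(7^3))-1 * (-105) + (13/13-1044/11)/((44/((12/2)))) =374979525/4067294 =92.19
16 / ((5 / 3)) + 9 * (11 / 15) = 16.20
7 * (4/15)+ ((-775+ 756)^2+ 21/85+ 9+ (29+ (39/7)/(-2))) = 1422031/3570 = 398.33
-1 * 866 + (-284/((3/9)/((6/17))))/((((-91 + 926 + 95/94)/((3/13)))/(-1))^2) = -866.00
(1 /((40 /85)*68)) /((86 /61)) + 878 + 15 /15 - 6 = 2402557 /2752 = 873.02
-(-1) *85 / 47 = 85 / 47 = 1.81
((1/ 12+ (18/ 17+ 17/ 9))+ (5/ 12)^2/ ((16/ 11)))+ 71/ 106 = 7930399/ 2075904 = 3.82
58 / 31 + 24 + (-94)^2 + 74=277012 / 31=8935.87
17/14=1.21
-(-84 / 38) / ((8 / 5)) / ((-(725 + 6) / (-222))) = 11655 / 27778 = 0.42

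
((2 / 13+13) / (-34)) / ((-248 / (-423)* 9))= -8037 / 109616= -0.07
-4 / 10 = -2 / 5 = -0.40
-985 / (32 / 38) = -18715 / 16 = -1169.69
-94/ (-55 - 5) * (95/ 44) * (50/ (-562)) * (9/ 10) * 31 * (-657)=272815965/ 49456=5516.34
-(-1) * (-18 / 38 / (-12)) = 3 / 76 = 0.04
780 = 780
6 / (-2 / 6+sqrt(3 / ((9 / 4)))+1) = -9 / 2+9 * sqrt(3) / 2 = 3.29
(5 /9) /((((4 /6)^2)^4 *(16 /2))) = 3645 /2048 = 1.78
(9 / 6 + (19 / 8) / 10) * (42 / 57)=973 / 760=1.28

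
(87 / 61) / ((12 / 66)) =957 / 122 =7.84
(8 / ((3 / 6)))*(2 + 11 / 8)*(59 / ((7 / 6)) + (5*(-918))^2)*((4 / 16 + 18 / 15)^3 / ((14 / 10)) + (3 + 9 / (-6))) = 82004837092281 / 19600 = 4183920259.81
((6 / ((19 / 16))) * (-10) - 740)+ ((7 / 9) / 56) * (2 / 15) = -790.52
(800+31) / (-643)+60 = 37749 / 643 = 58.71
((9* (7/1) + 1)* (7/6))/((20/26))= 1456/15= 97.07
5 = 5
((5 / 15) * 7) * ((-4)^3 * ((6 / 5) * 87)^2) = -1627637.76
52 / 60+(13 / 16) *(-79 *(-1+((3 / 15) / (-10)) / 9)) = 469417 / 7200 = 65.20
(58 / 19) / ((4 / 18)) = 261 / 19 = 13.74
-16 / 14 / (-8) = 1 / 7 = 0.14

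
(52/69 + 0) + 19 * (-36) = -47144/69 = -683.25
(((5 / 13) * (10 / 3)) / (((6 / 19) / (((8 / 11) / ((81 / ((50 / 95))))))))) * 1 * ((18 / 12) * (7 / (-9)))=-7000 / 312741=-0.02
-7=-7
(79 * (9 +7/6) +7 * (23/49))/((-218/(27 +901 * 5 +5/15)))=-460543987/27468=-16766.56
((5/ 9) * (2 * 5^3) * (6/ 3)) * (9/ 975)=100/ 39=2.56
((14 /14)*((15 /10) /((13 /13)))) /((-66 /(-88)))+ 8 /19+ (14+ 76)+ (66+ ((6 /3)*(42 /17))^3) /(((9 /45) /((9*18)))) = 14120672408 /93347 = 151270.77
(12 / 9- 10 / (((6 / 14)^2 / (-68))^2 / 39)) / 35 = -1443289084 / 945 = -1527290.04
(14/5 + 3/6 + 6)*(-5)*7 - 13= -338.50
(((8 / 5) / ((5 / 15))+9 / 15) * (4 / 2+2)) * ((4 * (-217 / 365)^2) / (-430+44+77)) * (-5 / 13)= 6780816 / 178388275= 0.04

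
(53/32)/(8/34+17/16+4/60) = 13515/11134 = 1.21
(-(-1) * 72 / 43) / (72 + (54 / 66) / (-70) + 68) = 55440 / 4635013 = 0.01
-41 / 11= -3.73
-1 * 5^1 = -5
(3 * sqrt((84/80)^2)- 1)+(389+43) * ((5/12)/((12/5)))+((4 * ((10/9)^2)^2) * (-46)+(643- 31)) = 53630263/131220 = 408.70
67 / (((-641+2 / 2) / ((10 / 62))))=-67 / 3968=-0.02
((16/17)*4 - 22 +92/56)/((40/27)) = -106623/9520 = -11.20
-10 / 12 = -5 / 6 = -0.83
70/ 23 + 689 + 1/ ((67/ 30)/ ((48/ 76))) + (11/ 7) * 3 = 142860554/ 204953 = 697.04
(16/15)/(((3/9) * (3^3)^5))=16/71744535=0.00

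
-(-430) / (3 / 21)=3010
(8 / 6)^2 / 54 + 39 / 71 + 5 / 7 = 156580 / 120771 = 1.30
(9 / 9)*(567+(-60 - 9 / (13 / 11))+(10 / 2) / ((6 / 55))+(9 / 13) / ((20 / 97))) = 427889 / 780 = 548.58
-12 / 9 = -4 / 3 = -1.33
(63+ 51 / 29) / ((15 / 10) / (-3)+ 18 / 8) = 7512 / 203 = 37.00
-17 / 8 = -2.12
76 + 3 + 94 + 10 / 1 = 183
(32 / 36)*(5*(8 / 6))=160 / 27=5.93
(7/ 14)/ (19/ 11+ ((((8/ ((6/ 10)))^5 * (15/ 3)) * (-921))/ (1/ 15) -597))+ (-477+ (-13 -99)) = -10183951568265985/ 17290240353592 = -589.00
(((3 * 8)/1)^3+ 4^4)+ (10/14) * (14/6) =42245/3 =14081.67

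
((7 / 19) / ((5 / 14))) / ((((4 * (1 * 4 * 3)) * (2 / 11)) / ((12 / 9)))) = 539 / 3420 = 0.16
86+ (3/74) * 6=3191/37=86.24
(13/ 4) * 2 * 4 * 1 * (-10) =-260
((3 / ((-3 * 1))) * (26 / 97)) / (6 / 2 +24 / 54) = -234 / 3007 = -0.08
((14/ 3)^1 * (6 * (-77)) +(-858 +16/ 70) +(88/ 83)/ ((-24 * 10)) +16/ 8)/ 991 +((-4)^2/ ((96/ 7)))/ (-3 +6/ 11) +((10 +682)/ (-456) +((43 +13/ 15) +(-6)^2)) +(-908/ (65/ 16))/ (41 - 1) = 39884365545077/ 575972519850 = 69.25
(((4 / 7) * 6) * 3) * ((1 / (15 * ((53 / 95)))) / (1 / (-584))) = -266304 / 371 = -717.80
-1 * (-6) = 6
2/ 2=1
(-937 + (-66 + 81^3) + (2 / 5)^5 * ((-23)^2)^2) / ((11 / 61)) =101660993382 / 34375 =2957410.72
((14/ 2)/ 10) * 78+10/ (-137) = 37351/ 685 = 54.53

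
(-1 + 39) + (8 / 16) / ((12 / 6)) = 153 / 4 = 38.25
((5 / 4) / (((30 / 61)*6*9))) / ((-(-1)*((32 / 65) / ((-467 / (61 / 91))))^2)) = 7630328913025 / 80953344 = 94255.88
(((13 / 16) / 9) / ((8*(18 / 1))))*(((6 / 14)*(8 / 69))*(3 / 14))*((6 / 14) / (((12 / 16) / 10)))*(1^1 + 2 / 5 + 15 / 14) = 2249 / 23856336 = 0.00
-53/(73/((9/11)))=-477/803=-0.59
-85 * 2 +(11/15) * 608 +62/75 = 20752/75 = 276.69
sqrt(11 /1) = sqrt(11) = 3.32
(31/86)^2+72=533473/7396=72.13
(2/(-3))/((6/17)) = -17/9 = -1.89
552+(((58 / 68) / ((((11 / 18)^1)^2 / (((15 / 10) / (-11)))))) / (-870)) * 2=62450601 / 113135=552.00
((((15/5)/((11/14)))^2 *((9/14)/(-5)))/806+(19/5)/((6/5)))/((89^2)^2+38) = 4629083/91785052526310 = 0.00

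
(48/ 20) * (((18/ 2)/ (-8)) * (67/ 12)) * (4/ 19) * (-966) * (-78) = -22717422/ 95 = -239130.76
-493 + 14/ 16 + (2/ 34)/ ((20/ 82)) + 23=-318841/ 680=-468.88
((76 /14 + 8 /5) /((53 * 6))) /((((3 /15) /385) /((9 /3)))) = 6765 /53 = 127.64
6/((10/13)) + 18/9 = 49/5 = 9.80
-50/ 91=-0.55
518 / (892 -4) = 0.58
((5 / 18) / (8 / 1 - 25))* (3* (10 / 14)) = -25 / 714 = -0.04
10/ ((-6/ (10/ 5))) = -10/ 3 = -3.33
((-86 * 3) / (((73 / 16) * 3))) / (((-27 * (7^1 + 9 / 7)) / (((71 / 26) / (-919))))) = -170968 / 682878573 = -0.00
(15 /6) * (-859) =-4295 /2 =-2147.50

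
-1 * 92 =-92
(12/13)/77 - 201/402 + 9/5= 13133/10010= 1.31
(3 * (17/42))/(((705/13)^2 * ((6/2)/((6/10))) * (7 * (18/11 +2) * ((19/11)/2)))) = 347633/92546055000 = 0.00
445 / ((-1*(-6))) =445 / 6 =74.17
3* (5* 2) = 30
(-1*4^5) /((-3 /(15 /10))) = 512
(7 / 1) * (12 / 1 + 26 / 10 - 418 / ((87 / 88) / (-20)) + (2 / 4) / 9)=154760557 / 2610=59295.23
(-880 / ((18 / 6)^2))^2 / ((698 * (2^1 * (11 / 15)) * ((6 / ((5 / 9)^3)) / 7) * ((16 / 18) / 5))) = 24062500 / 2289789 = 10.51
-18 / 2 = -9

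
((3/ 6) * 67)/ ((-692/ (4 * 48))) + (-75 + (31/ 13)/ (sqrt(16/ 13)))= -14583/ 173 + 31 * sqrt(13)/ 52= -82.15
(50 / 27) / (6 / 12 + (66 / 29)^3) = 2438900 / 16183287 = 0.15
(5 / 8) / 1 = 5 / 8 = 0.62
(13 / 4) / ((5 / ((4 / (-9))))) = -13 / 45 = -0.29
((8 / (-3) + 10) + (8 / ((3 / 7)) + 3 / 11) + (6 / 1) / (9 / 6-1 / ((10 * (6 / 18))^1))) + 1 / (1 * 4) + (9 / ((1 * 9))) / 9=12527 / 396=31.63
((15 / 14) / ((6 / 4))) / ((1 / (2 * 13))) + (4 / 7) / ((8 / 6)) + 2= 21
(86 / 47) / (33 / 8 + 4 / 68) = 11696 / 26743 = 0.44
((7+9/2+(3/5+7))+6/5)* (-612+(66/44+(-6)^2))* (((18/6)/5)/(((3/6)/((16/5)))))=-5597928/125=-44783.42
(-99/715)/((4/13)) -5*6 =-609/20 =-30.45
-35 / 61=-0.57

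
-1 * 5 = -5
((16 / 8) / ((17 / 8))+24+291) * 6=1895.65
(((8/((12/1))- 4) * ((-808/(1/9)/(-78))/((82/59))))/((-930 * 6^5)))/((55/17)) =101303/10599834960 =0.00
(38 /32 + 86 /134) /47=1961 /50384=0.04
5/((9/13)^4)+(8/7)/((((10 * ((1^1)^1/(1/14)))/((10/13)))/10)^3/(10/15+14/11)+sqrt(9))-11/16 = 128518517897603/6097107591792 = 21.08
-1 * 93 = -93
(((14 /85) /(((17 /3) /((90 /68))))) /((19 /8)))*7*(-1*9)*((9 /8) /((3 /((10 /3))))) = -119070 /93347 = -1.28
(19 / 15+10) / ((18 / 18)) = 11.27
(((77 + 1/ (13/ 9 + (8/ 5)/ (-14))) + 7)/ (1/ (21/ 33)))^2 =61790524929/ 21242881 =2908.76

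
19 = 19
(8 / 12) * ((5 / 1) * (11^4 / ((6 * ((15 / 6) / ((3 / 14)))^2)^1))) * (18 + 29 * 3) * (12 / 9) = 58564 / 7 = 8366.29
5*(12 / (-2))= -30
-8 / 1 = -8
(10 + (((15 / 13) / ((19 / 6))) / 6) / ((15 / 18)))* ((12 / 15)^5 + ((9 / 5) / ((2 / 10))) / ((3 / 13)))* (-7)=-2140408984 / 771875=-2773.00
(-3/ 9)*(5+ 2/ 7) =-37/ 21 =-1.76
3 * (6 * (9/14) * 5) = 405/7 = 57.86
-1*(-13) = 13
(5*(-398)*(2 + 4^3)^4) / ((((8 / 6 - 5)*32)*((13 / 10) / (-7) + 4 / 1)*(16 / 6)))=11263554225 / 356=31639197.26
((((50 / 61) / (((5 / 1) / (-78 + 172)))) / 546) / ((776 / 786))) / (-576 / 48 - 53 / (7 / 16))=-30785 / 143380744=-0.00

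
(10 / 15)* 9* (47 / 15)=94 / 5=18.80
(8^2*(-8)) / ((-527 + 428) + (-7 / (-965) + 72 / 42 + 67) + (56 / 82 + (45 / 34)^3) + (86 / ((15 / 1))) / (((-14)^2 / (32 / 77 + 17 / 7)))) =3004032918261760 / 159553287581647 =18.83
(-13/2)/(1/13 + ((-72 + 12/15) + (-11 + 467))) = -845/50034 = -0.02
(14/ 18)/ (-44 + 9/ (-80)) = -0.02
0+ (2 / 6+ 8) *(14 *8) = 2800 / 3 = 933.33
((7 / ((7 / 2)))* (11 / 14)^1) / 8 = 11 / 56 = 0.20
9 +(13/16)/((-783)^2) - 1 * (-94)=1010370685/9809424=103.00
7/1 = 7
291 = 291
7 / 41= 0.17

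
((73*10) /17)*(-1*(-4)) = 2920 /17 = 171.76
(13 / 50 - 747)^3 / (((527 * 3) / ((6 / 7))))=-52049703431753 / 230562500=-225750.95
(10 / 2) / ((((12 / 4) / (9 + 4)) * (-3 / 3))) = -21.67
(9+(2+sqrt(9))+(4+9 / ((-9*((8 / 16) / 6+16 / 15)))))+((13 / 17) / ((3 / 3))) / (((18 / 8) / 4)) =65066 / 3519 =18.49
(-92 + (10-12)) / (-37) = 94 / 37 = 2.54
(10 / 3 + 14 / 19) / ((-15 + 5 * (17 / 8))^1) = -1856 / 1995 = -0.93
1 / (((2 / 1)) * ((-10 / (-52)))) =2.60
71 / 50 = 1.42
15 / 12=5 / 4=1.25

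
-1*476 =-476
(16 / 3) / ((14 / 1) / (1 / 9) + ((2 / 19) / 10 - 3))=760 / 17529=0.04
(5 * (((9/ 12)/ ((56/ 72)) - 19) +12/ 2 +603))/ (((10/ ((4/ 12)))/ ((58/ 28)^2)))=13916027/ 32928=422.62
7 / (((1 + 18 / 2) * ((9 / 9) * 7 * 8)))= 1 / 80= 0.01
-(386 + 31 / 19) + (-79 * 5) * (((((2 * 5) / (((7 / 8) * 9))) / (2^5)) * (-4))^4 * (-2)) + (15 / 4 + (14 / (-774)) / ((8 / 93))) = -39494982216451 / 102961353096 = -383.59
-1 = -1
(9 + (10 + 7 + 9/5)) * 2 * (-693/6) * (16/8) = -64218/5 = -12843.60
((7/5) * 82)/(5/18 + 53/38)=68.64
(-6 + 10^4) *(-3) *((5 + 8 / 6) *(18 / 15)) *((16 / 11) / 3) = -6076352 / 55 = -110479.13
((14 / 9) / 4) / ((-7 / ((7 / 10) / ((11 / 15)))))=-7 / 132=-0.05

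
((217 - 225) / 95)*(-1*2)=16 / 95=0.17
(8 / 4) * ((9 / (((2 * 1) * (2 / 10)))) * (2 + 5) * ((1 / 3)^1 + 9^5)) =18600540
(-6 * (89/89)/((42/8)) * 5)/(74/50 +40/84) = -3000/1027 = -2.92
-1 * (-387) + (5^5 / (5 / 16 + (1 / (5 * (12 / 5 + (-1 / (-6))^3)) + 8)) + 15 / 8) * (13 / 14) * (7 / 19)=54614755451 / 106052528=514.98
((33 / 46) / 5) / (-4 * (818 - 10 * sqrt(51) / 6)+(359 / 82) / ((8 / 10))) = -0.00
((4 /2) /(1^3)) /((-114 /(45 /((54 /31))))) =-155 /342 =-0.45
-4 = -4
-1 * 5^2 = -25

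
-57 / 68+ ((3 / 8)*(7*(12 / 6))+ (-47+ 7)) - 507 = -9224 / 17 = -542.59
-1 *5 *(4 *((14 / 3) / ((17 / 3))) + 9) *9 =-9405 / 17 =-553.24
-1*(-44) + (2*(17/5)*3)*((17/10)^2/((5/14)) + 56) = 844673/625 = 1351.48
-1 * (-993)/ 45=22.07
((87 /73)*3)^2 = 68121 /5329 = 12.78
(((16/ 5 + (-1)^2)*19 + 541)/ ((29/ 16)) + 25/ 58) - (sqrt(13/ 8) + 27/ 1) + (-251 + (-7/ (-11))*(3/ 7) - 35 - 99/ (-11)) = 125093/ 3190 - sqrt(26)/ 4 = 37.94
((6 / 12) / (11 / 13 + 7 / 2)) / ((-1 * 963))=-13 / 108819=-0.00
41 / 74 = 0.55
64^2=4096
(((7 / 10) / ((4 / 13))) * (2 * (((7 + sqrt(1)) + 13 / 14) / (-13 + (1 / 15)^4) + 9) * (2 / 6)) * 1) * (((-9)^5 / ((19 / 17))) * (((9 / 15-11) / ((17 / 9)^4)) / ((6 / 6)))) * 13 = 21731746831360162389 / 3071695051400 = 7074838.64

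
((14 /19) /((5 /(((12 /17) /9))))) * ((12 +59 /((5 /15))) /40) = 441 /8075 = 0.05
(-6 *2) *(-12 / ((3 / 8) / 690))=264960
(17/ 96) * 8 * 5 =7.08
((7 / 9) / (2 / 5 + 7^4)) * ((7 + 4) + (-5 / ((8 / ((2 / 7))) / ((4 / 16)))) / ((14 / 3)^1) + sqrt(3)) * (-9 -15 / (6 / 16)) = -0.20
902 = 902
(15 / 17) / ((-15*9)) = -1 / 153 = -0.01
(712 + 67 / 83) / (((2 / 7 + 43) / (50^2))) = 345117500 / 8383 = 41168.73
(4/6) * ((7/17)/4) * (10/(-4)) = -35/204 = -0.17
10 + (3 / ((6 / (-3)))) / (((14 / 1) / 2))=9.79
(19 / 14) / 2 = 19 / 28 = 0.68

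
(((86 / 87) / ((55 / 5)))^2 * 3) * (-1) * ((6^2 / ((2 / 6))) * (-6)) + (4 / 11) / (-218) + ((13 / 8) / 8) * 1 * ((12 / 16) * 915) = 440389108097 / 2839538944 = 155.09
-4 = -4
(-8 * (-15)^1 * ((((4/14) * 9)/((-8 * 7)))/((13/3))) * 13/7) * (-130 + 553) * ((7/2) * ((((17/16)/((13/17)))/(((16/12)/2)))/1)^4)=-96799202766398115/1467470577664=-65963.30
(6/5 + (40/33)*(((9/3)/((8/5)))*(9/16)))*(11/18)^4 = 967637/2799360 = 0.35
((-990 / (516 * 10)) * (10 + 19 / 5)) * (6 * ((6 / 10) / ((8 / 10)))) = -20493 / 1720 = -11.91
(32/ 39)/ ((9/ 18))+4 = 220/ 39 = 5.64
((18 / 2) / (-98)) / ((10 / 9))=-81 / 980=-0.08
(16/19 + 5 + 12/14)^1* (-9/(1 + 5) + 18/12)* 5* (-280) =0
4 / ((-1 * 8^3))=-0.01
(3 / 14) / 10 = 3 / 140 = 0.02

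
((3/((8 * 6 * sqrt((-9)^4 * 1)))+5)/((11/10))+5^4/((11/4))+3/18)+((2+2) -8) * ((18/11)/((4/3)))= 1618601/7128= 227.08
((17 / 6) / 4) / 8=0.09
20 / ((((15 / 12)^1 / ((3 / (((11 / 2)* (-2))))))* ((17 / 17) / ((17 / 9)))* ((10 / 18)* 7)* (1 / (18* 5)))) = -14688 / 77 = -190.75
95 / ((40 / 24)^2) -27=36 / 5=7.20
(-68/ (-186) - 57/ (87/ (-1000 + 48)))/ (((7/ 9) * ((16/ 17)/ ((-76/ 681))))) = -271831955/ 2857022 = -95.15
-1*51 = -51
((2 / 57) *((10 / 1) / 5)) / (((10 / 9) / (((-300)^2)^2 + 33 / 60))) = 486000000033 / 950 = 511578947.40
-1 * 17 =-17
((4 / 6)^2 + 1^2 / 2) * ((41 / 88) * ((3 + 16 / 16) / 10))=697 / 3960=0.18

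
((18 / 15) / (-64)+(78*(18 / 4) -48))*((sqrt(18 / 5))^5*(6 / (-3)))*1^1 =-11779911*sqrt(10) / 2500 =-14900.54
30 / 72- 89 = -88.58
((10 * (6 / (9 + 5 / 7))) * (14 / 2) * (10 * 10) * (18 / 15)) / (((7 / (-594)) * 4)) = -1871100 / 17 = -110064.71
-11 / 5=-2.20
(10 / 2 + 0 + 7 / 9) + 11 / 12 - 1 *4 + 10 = 457 / 36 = 12.69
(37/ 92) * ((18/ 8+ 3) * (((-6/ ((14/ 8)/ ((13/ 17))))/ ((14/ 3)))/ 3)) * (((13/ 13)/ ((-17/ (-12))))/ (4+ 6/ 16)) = -103896/ 1628515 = -0.06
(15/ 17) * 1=15/ 17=0.88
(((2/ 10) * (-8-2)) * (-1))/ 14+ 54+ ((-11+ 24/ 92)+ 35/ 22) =159371/ 3542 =44.99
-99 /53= -1.87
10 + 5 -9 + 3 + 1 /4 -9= 1 /4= 0.25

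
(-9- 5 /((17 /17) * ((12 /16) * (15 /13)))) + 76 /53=-6365 /477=-13.34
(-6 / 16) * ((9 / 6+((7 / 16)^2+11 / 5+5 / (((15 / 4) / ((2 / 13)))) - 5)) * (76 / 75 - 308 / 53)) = -6720049 / 4134000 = -1.63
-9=-9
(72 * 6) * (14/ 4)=1512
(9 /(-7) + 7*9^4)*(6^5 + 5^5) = 3504453480 /7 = 500636211.43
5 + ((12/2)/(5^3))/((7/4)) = 4399/875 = 5.03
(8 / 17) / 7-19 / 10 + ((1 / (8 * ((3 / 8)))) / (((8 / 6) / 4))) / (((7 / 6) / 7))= 4959 / 1190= 4.17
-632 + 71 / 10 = -6249 / 10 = -624.90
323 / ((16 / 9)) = 2907 / 16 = 181.69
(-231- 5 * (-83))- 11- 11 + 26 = 188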